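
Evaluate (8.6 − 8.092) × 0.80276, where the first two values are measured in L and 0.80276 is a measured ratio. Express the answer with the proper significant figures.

8.6 L − 8.092 L = 0.508 L; the difference is limited to 1 decimal place (1 s.f.).
Carrying full precision, 0.508 × 0.80276 = 0.40780208 L; 0.80276 has 5 s.f., so the result keeps min(1, 5) = 1 s.f.
Rounded to 1 significant figure: 0.4 L.

0.4 L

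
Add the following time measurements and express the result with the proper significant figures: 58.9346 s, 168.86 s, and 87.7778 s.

58.9346 s + 168.86 s + 87.7778 s = 315.5724 s.
Addition/subtraction keeps the fewest decimal places: 58.9346 → 4 decimal places, 168.86 → 2 decimal places, 87.7778 → 4 decimal places; limit is 2.
Rounded to 2 decimal places: 315.57 s.

315.57 s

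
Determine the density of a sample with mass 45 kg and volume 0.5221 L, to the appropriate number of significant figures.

86 kg/L

density = 45 kg ÷ 0.5221 L = 86.1903849837… kg/L.
45 has 2 significant figures; 0.5221 has 4.
Division/multiplication keeps the fewest: 2 significant figures.
Rounded: 86 kg/L.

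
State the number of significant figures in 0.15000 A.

0.15000: leading zeros are not significant; trailing zeros after a decimal point are significant.

5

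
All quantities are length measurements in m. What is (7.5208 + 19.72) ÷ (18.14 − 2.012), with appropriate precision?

7.5208 + 19.72 = 27.2408, limited to 2 d.p. → 4 s.f.; 18.14 − 2.012 = 16.128, limited to 2 d.p. → 4 s.f.
Carrying full precision, 27.2408 ÷ 16.128 = 1.68903769841…; keep min(4, 4) = 4 s.f.
Rounded to 4 significant figures: 1.689.

1.689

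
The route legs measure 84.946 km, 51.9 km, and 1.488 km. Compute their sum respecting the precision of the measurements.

138.3 km

84.946 km + 51.9 km + 1.488 km = 138.334 km.
Addition/subtraction keeps the fewest decimal places: 84.946 → 3 decimal places, 51.9 → 1 decimal place, 1.488 → 3 decimal places; limit is 1.
Rounded to 1 decimal place: 138.3 km.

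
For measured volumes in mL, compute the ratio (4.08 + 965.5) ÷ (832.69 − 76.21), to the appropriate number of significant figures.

1.282

4.08 + 965.5 = 969.58, limited to 1 d.p. → 4 s.f.; 832.69 − 76.21 = 756.48, limited to 2 d.p. → 5 s.f.
Carrying full precision, 969.58 ÷ 756.48 = 1.28169945008…; keep min(4, 5) = 4 s.f.
Rounded to 4 significant figures: 1.282.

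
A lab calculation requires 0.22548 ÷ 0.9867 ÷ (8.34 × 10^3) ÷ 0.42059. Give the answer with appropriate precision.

0.22548 ÷ 0.9867 ÷ (8.34 × 10^3) ÷ 0.42059 = 0.0000651475225194…
Multiplication/division keeps the fewest significant figures: 0.22548 → 5 s.f., 0.9867 → 4 s.f., 8.34 × 10^3 → 3 s.f., 0.42059 → 5 s.f.; limit is 3.
Rounded to 3 significant figures: 6.51 × 10^-5.

6.51 × 10^-5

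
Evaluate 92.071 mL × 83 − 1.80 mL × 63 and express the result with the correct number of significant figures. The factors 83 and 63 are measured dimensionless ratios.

92.071 × 83 = 7641.893 → 7.6 × 10³ mL (2 s.f., last digit at the 10^2 place).
1.80 × 63 = 113.4 → 1.1 × 10² mL (2 s.f., last digit at the 10^1 place).
Difference: 7528.493 mL; keep the coarser place, 10^2.
Result: 7.5 × 10³ mL.

7.5 × 10³ mL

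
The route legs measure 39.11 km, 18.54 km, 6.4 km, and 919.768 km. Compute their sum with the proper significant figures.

983.8 km

39.11 km + 18.54 km + 6.4 km + 919.768 km = 983.818 km.
Addition/subtraction keeps the fewest decimal places: 39.11 → 2 decimal places, 18.54 → 2 decimal places, 6.4 → 1 decimal place, 919.768 → 3 decimal places; limit is 1.
Rounded to 1 decimal place: 983.8 km.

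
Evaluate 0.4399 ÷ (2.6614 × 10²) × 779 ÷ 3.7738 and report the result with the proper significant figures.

0.341

0.4399 ÷ (2.6614 × 10²) × 779 ÷ 3.7738 = 0.341194786886…
Multiplication/division keeps the fewest significant figures: 0.4399 → 4 s.f., 2.6614 × 10² → 5 s.f., 779 → 3 s.f., 3.7738 → 5 s.f.; limit is 3.
Rounded to 3 significant figures: 0.341.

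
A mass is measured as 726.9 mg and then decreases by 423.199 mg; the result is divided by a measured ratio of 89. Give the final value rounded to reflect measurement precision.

726.9 mg − 423.199 mg = 303.701 mg; the difference is limited to 1 decimal place (4 s.f.).
Carrying full precision, 303.701 ÷ 89 = 3.41237078652… mg; 89 has 2 s.f., so the result keeps min(4, 2) = 2 s.f.
Rounded to 2 significant figures: 3.4 mg.

3.4 mg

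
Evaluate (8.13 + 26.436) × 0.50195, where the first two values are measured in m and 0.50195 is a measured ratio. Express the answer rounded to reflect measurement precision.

17.35 m

8.13 m + 26.436 m = 34.566 m; the sum is limited to 2 decimal places (4 s.f.).
Carrying full precision, 34.566 × 0.50195 = 17.3504037 m; 0.50195 has 5 s.f., so the result keeps min(4, 5) = 4 s.f.
Rounded to 4 significant figures: 17.35 m.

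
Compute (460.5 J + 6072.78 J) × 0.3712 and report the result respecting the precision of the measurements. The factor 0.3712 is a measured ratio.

460.5 J + 6072.78 J = 6533.28 J; the sum is limited to 1 decimal place (5 s.f.).
Carrying full precision, 6533.28 × 0.3712 = 2425.153536 J; 0.3712 has 4 s.f., so the result keeps min(5, 4) = 4 s.f.
Rounded to 4 significant figures: 2425 J.

2425 J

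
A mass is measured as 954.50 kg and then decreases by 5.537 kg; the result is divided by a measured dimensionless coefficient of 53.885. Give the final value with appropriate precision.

954.50 kg − 5.537 kg = 948.963 kg; the difference is limited to 2 decimal places (5 s.f.).
Carrying full precision, 948.963 ÷ 53.885 = 17.6108935696… kg; 53.885 has 5 s.f., so the result keeps min(5, 5) = 5 s.f.
Rounded to 5 significant figures: 17.611 kg.

17.611 kg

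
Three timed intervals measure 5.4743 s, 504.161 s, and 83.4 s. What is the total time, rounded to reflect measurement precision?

593.0 s

5.4743 s + 504.161 s + 83.4 s = 593.0353 s.
Addition/subtraction keeps the fewest decimal places: 5.4743 → 4 decimal places, 504.161 → 3 decimal places, 83.4 → 1 decimal place; limit is 1.
Rounded to 1 decimal place: 593.0 s.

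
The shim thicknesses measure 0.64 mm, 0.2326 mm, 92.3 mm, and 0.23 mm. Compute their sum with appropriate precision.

93.4 mm

0.64 mm + 0.2326 mm + 92.3 mm + 0.23 mm = 93.4026 mm.
Addition/subtraction keeps the fewest decimal places: 0.64 → 2 decimal places, 0.2326 → 4 decimal places, 92.3 → 1 decimal place, 0.23 → 2 decimal places; limit is 1.
Rounded to 1 decimal place: 93.4 mm.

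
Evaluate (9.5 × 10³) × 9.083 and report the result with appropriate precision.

8.6 × 10⁴

(9.5 × 10³) × 9.083 = 86288.5
Multiplication/division keeps the fewest significant figures: 9.5 × 10³ → 2 s.f., 9.083 → 4 s.f.; limit is 2.
Rounded to 2 significant figures: 8.6 × 10⁴.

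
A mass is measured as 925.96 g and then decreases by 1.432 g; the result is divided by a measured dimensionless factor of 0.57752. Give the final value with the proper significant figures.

925.96 g − 1.432 g = 924.528 g; the difference is limited to 2 decimal places (5 s.f.).
Carrying full precision, 924.528 ÷ 0.57752 = 1600.85884472… g; 0.57752 has 5 s.f., so the result keeps min(5, 5) = 5 s.f.
Rounded to 5 significant figures: 1600.9 g.

1600.9 g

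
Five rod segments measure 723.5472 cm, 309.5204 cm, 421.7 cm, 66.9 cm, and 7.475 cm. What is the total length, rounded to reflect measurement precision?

1529.1 cm

723.5472 cm + 309.5204 cm + 421.7 cm + 66.9 cm + 7.475 cm = 1529.1426 cm.
Addition/subtraction keeps the fewest decimal places: 723.5472 → 4 decimal places, 309.5204 → 4 decimal places, 421.7 → 1 decimal place, 66.9 → 1 decimal place, 7.475 → 3 decimal places; limit is 1.
Rounded to 1 decimal place: 1529.1 cm.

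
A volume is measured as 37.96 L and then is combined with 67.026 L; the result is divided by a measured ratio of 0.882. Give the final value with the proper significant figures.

119 L

37.96 L + 67.026 L = 104.986 L; the sum is limited to 2 decimal places (5 s.f.).
Carrying full precision, 104.986 ÷ 0.882 = 119.031746032… L; 0.882 has 3 s.f., so the result keeps min(5, 3) = 3 s.f.
Rounded to 3 significant figures: 119 L.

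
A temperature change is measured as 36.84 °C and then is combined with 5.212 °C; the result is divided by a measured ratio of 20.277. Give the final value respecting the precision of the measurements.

2.074 °C

36.84 °C + 5.212 °C = 42.052 °C; the sum is limited to 2 decimal places (4 s.f.).
Carrying full precision, 42.052 ÷ 20.277 = 2.07387680623… °C; 20.277 has 5 s.f., so the result keeps min(4, 5) = 4 s.f.
Rounded to 4 significant figures: 2.074 °C.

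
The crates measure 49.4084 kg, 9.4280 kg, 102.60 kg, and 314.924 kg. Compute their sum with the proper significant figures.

4.7636 × 10² kg

49.4084 kg + 9.4280 kg + 102.60 kg + 314.924 kg = 476.3604 kg.
Addition/subtraction keeps the fewest decimal places: 49.4084 → 4 decimal places, 9.4280 → 4 decimal places, 102.60 → 2 decimal places, 314.924 → 3 decimal places; limit is 2.
Rounded to 2 decimal places: 4.7636 × 10² kg.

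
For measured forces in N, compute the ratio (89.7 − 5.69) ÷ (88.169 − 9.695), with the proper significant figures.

1.07

89.7 − 5.69 = 84.01, limited to 1 d.p. → 3 s.f.; 88.169 − 9.695 = 78.474, limited to 3 d.p. → 5 s.f.
Carrying full precision, 84.01 ÷ 78.474 = 1.07054565843…; keep min(3, 5) = 3 s.f.
Rounded to 3 significant figures: 1.07.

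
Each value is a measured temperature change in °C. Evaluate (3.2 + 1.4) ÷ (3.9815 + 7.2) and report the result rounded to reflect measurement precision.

3.2 + 1.4 = 4.6, limited to 1 d.p. → 2 s.f.; 3.9815 + 7.2 = 11.1815, limited to 1 d.p. → 3 s.f.
Carrying full precision, 4.6 ÷ 11.1815 = 0.411393820149…; keep min(2, 3) = 2 s.f.
Rounded to 2 significant figures: 0.41.

0.41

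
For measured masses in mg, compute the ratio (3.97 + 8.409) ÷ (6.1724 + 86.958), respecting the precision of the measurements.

3.97 + 8.409 = 12.379, limited to 2 d.p. → 4 s.f.; 6.1724 + 86.958 = 93.1304, limited to 3 d.p. → 5 s.f.
Carrying full precision, 12.379 ÷ 93.1304 = 0.132921151418…; keep min(4, 5) = 4 s.f.
Rounded to 4 significant figures: 0.1329.

0.1329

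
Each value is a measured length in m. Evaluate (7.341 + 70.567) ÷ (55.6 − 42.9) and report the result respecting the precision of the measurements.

7.341 + 70.567 = 77.908, limited to 3 d.p. → 5 s.f.; 55.6 − 42.9 = 12.7, limited to 1 d.p. → 3 s.f.
Carrying full precision, 77.908 ÷ 12.7 = 6.13448818898…; keep min(5, 3) = 3 s.f.
Rounded to 3 significant figures: 6.13.

6.13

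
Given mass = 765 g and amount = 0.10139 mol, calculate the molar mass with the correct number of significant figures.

7.55 × 10^3 g/mol

molar mass = 765 g ÷ 0.10139 mol = 7545.12279317… g/mol.
765 has 3 significant figures; 0.10139 has 5.
Division/multiplication keeps the fewest: 3 significant figures.
Rounded: 7.55 × 10^3 g/mol.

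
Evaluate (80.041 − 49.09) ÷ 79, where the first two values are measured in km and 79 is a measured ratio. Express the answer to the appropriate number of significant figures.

80.041 km − 49.09 km = 30.951 km; the difference is limited to 2 decimal places (4 s.f.).
Carrying full precision, 30.951 ÷ 79 = 0.391784810127… km; 79 has 2 s.f., so the result keeps min(4, 2) = 2 s.f.
Rounded to 2 significant figures: 0.39 km.

0.39 km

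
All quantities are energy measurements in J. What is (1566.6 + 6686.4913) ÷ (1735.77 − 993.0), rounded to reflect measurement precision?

1566.6 + 6686.4913 = 8253.0913, limited to 1 d.p. → 5 s.f.; 1735.77 − 993.0 = 742.77, limited to 1 d.p. → 4 s.f.
Carrying full precision, 8253.0913 ÷ 742.77 = 11.1112340294…; keep min(5, 4) = 4 s.f.
Rounded to 4 significant figures: 11.11.

11.11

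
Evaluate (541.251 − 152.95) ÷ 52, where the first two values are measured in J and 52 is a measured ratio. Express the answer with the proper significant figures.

7.5 J

541.251 J − 152.95 J = 388.301 J; the difference is limited to 2 decimal places (5 s.f.).
Carrying full precision, 388.301 ÷ 52 = 7.46732692308… J; 52 has 2 s.f., so the result keeps min(5, 2) = 2 s.f.
Rounded to 2 significant figures: 7.5 J.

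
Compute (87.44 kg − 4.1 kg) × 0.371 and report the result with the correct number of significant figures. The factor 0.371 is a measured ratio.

30.9 kg

87.44 kg − 4.1 kg = 83.34 kg; the difference is limited to 1 decimal place (3 s.f.).
Carrying full precision, 83.34 × 0.371 = 30.91914 kg; 0.371 has 3 s.f., so the result keeps min(3, 3) = 3 s.f.
Rounded to 3 significant figures: 30.9 kg.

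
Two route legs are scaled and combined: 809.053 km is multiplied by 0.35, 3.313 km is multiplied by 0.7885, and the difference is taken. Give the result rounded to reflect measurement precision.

2.8 × 10² km

809.053 × 0.35 = 283.16855 → 2.8 × 10² km (2 s.f., last digit at the 10^1 place).
3.313 × 0.7885 = 2.6123005 → 2.612 km (4 s.f., last digit at the 10^-3 place).
Difference: 280.5562495 km; keep the coarser place, 10^1.
Result: 2.8 × 10² km.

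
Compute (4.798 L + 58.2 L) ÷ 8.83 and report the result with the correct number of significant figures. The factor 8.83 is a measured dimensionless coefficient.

7.13 L

4.798 L + 58.2 L = 62.998 L; the sum is limited to 1 decimal place (3 s.f.).
Carrying full precision, 62.998 ÷ 8.83 = 7.13454133635… L; 8.83 has 3 s.f., so the result keeps min(3, 3) = 3 s.f.
Rounded to 3 significant figures: 7.13 L.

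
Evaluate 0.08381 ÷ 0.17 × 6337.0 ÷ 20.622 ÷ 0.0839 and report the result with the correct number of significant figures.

0.08381 ÷ 0.17 × 6337.0 ÷ 20.622 ÷ 0.0839 = 1805.66792306…
Multiplication/division keeps the fewest significant figures: 0.08381 → 4 s.f., 0.17 → 2 s.f., 6337.0 → 5 s.f., 20.622 → 5 s.f., 0.0839 → 3 s.f.; limit is 2.
Rounded to 2 significant figures: 1.8 × 10³.

1.8 × 10³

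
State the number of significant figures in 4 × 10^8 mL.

1

4 × 10^8: in scientific notation every digit of the coefficient is significant.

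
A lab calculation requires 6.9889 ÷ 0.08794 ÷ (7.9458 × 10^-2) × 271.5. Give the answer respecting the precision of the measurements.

6.9889 ÷ 0.08794 ÷ (7.9458 × 10^-2) × 271.5 = 271552.977873…
Multiplication/division keeps the fewest significant figures: 6.9889 → 5 s.f., 0.08794 → 4 s.f., 7.9458 × 10^-2 → 5 s.f., 271.5 → 4 s.f.; limit is 4.
Rounded to 4 significant figures: 2.716 × 10^5.

2.716 × 10^5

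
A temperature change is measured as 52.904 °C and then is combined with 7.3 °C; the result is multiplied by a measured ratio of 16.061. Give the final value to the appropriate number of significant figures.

967 °C

52.904 °C + 7.3 °C = 60.204 °C; the sum is limited to 1 decimal place (3 s.f.).
Carrying full precision, 60.204 × 16.061 = 966.936444 °C; 16.061 has 5 s.f., so the result keeps min(3, 5) = 3 s.f.
Rounded to 3 significant figures: 967 °C.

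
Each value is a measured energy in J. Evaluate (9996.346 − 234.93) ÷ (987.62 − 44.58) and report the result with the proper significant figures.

9996.346 − 234.93 = 9761.416, limited to 2 d.p. → 6 s.f.; 987.62 − 44.58 = 943.04, limited to 2 d.p. → 5 s.f.
Carrying full precision, 9761.416 ÷ 943.04 = 10.3510095012…; keep min(6, 5) = 5 s.f.
Rounded to 5 significant figures: 10.351.

10.351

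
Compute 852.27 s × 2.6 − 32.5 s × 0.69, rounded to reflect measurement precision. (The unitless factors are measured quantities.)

2.2 × 10^3 s

852.27 × 2.6 = 2215.902 → 2.2 × 10^3 s (2 s.f., last digit at the 10^2 place).
32.5 × 0.69 = 22.425 → 22 s (2 s.f., last digit at the 10^0 place).
Difference: 2193.477 s; keep the coarser place, 10^2.
Result: 2.2 × 10^3 s.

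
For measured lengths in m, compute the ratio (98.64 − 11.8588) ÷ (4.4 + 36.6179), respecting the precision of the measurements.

2.12

98.64 − 11.8588 = 86.7812, limited to 2 d.p. → 4 s.f.; 4.4 + 36.6179 = 41.0179, limited to 1 d.p. → 3 s.f.
Carrying full precision, 86.7812 ÷ 41.0179 = 2.11569095444…; keep min(4, 3) = 3 s.f.
Rounded to 3 significant figures: 2.12.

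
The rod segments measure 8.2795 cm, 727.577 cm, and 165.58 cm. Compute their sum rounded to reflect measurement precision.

8.2795 cm + 727.577 cm + 165.58 cm = 901.4365 cm.
Addition/subtraction keeps the fewest decimal places: 8.2795 → 4 decimal places, 727.577 → 3 decimal places, 165.58 → 2 decimal places; limit is 2.
Rounded to 2 decimal places: 901.44 cm.

901.44 cm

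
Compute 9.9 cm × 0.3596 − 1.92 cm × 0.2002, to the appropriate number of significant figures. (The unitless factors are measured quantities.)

3.2 cm

9.9 × 0.3596 = 3.56004 → 3.6 cm (2 s.f., last digit at the 10^-1 place).
1.92 × 0.2002 = 0.384384 → 0.384 cm (3 s.f., last digit at the 10^-3 place).
Difference: 3.175656 cm; keep the coarser place, 10^-1.
Result: 3.2 cm.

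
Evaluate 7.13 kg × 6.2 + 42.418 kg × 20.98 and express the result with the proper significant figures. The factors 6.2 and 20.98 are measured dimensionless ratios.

7.13 × 6.2 = 44.206 → 44 kg (2 s.f., last digit at the 10^0 place).
42.418 × 20.98 = 889.92964 → 889.9 kg (4 s.f., last digit at the 10^-1 place).
Sum: 934.13564 kg; keep the coarser place, 10^0.
Result: 934 kg.

934 kg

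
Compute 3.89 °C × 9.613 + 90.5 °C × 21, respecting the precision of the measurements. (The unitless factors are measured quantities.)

1.9 × 10^3 °C

3.89 × 9.613 = 37.39457 → 37.4 °C (3 s.f., last digit at the 10^-1 place).
90.5 × 21 = 1900.5 → 1.9 × 10^3 °C (2 s.f., last digit at the 10^2 place).
Sum: 1937.89457 °C; keep the coarser place, 10^2.
Result: 1.9 × 10^3 °C.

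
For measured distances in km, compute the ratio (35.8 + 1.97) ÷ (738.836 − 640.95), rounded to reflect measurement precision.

0.386

35.8 + 1.97 = 37.77, limited to 1 d.p. → 3 s.f.; 738.836 − 640.95 = 97.886, limited to 2 d.p. → 4 s.f.
Carrying full precision, 37.77 ÷ 97.886 = 0.385857017347…; keep min(3, 4) = 3 s.f.
Rounded to 3 significant figures: 0.386.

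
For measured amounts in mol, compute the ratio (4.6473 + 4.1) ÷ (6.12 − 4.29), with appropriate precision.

4.6473 + 4.1 = 8.7473, limited to 1 d.p. → 2 s.f.; 6.12 − 4.29 = 1.83, limited to 2 d.p. → 3 s.f.
Carrying full precision, 8.7473 ÷ 1.83 = 4.77994535519…; keep min(2, 3) = 2 s.f.
Rounded to 2 significant figures: 4.8.

4.8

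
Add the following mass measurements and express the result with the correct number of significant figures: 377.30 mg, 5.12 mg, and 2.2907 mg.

377.30 mg + 5.12 mg + 2.2907 mg = 384.7107 mg.
Addition/subtraction keeps the fewest decimal places: 377.30 → 2 decimal places, 5.12 → 2 decimal places, 2.2907 → 4 decimal places; limit is 2.
Rounded to 2 decimal places: 384.71 mg.

384.71 mg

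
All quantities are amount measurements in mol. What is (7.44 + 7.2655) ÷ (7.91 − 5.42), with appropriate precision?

5.91

7.44 + 7.2655 = 14.7055, limited to 2 d.p. → 4 s.f.; 7.91 − 5.42 = 2.49, limited to 2 d.p. → 3 s.f.
Carrying full precision, 14.7055 ÷ 2.49 = 5.90582329317…; keep min(4, 3) = 3 s.f.
Rounded to 3 significant figures: 5.91.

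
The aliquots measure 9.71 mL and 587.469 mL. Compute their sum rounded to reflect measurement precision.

9.71 mL + 587.469 mL = 597.179 mL.
Addition/subtraction keeps the fewest decimal places: 9.71 → 2 decimal places, 587.469 → 3 decimal places; limit is 2.
Rounded to 2 decimal places: 597.18 mL.

597.18 mL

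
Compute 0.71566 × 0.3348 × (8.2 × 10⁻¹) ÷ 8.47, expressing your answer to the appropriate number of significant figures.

0.71566 × 0.3348 × (8.2 × 10⁻¹) ÷ 8.47 = 0.0231965092987…
Multiplication/division keeps the fewest significant figures: 0.71566 → 5 s.f., 0.3348 → 4 s.f., 8.2 × 10⁻¹ → 2 s.f., 8.47 → 3 s.f.; limit is 2.
Rounded to 2 significant figures: 0.023.

0.023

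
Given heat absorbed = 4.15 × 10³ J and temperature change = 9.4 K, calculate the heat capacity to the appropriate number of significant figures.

4.4 × 10² J/K

heat capacity = 4.15 × 10³ J ÷ 9.4 K = 441.489361702… J/K.
4.15 × 10³ has 3 significant figures; 9.4 has 2.
Division/multiplication keeps the fewest: 2 significant figures.
Rounded: 4.4 × 10² J/K.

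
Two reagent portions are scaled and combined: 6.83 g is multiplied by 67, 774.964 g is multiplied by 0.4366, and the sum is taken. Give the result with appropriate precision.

8.0 × 10^2 g

6.83 × 67 = 457.61 → 4.6 × 10^2 g (2 s.f., last digit at the 10^1 place).
774.964 × 0.4366 = 338.3492824 → 338.3 g (4 s.f., last digit at the 10^-1 place).
Sum: 795.9592824 g; keep the coarser place, 10^1.
Result: 8.0 × 10^2 g.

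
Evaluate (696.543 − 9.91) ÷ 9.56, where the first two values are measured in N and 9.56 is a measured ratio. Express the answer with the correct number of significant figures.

696.543 N − 9.91 N = 686.633 N; the difference is limited to 2 decimal places (5 s.f.).
Carrying full precision, 686.633 ÷ 9.56 = 71.8235355649… N; 9.56 has 3 s.f., so the result keeps min(5, 3) = 3 s.f.
Rounded to 3 significant figures: 71.8 N.

71.8 N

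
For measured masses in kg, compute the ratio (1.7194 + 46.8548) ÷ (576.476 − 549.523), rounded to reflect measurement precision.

1.8022

1.7194 + 46.8548 = 48.5742, limited to 4 d.p. → 6 s.f.; 576.476 − 549.523 = 26.953, limited to 3 d.p. → 5 s.f.
Carrying full precision, 48.5742 ÷ 26.953 = 1.80218157533…; keep min(6, 5) = 5 s.f.
Rounded to 5 significant figures: 1.8022.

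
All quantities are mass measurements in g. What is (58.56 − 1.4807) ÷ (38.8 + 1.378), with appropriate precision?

58.56 − 1.4807 = 57.0793, limited to 2 d.p. → 4 s.f.; 38.8 + 1.378 = 40.178, limited to 1 d.p. → 3 s.f.
Carrying full precision, 57.0793 ÷ 40.178 = 1.42066056051…; keep min(4, 3) = 3 s.f.
Rounded to 3 significant figures: 1.42.

1.42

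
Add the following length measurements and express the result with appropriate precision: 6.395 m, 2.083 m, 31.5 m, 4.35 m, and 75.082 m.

6.395 m + 2.083 m + 31.5 m + 4.35 m + 75.082 m = 119.410 m.
Addition/subtraction keeps the fewest decimal places: 6.395 → 3 decimal places, 2.083 → 3 decimal places, 31.5 → 1 decimal place, 4.35 → 2 decimal places, 75.082 → 3 decimal places; limit is 1.
Rounded to 1 decimal place: 119.4 m.

119.4 m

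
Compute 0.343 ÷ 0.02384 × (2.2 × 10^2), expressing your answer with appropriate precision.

3.2 × 10^3

0.343 ÷ 0.02384 × (2.2 × 10^2) = 3165.26845638…
Multiplication/division keeps the fewest significant figures: 0.343 → 3 s.f., 0.02384 → 4 s.f., 2.2 × 10^2 → 2 s.f.; limit is 2.
Rounded to 2 significant figures: 3.2 × 10^3.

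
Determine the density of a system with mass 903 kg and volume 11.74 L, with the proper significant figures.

76.9 kg/L

density = 903 kg ÷ 11.74 L = 76.9165247019… kg/L.
903 has 3 significant figures; 11.74 has 4.
Division/multiplication keeps the fewest: 3 significant figures.
Rounded: 76.9 kg/L.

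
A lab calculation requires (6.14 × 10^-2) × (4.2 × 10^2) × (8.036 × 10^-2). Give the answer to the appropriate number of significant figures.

2.1

(6.14 × 10^-2) × (4.2 × 10^2) × (8.036 × 10^-2) = 2.07232368
Multiplication/division keeps the fewest significant figures: 6.14 × 10^-2 → 3 s.f., 4.2 × 10^2 → 2 s.f., 8.036 × 10^-2 → 4 s.f.; limit is 2.
Rounded to 2 significant figures: 2.1.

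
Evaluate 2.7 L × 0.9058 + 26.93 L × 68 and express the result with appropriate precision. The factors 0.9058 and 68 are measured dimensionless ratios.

1.8 × 10^3 L

2.7 × 0.9058 = 2.44566 → 2.4 L (2 s.f., last digit at the 10^-1 place).
26.93 × 68 = 1831.24 → 1.8 × 10^3 L (2 s.f., last digit at the 10^2 place).
Sum: 1833.68566 L; keep the coarser place, 10^2.
Result: 1.8 × 10^3 L.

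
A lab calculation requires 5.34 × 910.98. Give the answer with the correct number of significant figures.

4.86 × 10³

5.34 × 910.98 = 4864.6332
Multiplication/division keeps the fewest significant figures: 5.34 → 3 s.f., 910.98 → 5 s.f.; limit is 3.
Rounded to 3 significant figures: 4.86 × 10³.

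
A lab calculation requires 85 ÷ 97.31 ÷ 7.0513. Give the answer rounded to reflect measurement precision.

0.12

85 ÷ 97.31 ÷ 7.0513 = 0.123877451139…
Multiplication/division keeps the fewest significant figures: 85 → 2 s.f., 97.31 → 4 s.f., 7.0513 → 5 s.f.; limit is 2.
Rounded to 2 significant figures: 0.12.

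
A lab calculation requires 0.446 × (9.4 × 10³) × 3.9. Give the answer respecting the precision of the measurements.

1.6 × 10⁴

0.446 × (9.4 × 10³) × 3.9 = 16350.36
Multiplication/division keeps the fewest significant figures: 0.446 → 3 s.f., 9.4 × 10³ → 2 s.f., 3.9 → 2 s.f.; limit is 2.
Rounded to 2 significant figures: 1.6 × 10⁴.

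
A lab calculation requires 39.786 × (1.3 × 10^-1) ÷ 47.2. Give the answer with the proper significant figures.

39.786 × (1.3 × 10^-1) ÷ 47.2 = 0.109580084746…
Multiplication/division keeps the fewest significant figures: 39.786 → 5 s.f., 1.3 × 10^-1 → 2 s.f., 47.2 → 3 s.f.; limit is 2.
Rounded to 2 significant figures: 0.11.

0.11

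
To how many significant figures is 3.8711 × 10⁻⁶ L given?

3.8711 × 10⁻⁶: in scientific notation every digit of the coefficient is significant.

5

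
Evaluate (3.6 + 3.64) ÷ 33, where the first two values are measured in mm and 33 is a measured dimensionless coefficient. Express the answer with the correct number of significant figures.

2.2 × 10⁻¹ mm

3.6 mm + 3.64 mm = 7.24 mm; the sum is limited to 1 decimal place (2 s.f.).
Carrying full precision, 7.24 ÷ 33 = 0.219393939394… mm; 33 has 2 s.f., so the result keeps min(2, 2) = 2 s.f.
Rounded to 2 significant figures: 2.2 × 10⁻¹ mm.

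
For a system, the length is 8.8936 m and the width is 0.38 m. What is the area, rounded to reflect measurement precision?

3.4 m²

area = 8.8936 m × 0.38 m = 3.379568 m².
8.8936 has 5 significant figures; 0.38 has 2.
Division/multiplication keeps the fewest: 2 significant figures.
Rounded: 3.4 m².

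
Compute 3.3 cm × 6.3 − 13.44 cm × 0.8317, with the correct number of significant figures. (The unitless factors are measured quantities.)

1.0 × 10¹ cm

3.3 × 6.3 = 20.79 → 21 cm (2 s.f., last digit at the 10^0 place).
13.44 × 0.8317 = 11.178048 → 11.18 cm (4 s.f., last digit at the 10^-2 place).
Difference: 9.611952 cm; keep the coarser place, 10^0.
Result: 1.0 × 10¹ cm.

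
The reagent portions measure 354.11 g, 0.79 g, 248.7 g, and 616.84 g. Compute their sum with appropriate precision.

1.2204 × 10³ g

354.11 g + 0.79 g + 248.7 g + 616.84 g = 1220.44 g.
Addition/subtraction keeps the fewest decimal places: 354.11 → 2 decimal places, 0.79 → 2 decimal places, 248.7 → 1 decimal place, 616.84 → 2 decimal places; limit is 1.
Rounded to 1 decimal place: 1.2204 × 10³ g.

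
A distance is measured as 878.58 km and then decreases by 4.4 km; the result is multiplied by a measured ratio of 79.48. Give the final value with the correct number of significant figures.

6.948 × 10⁴ km

878.58 km − 4.4 km = 874.18 km; the difference is limited to 1 decimal place (4 s.f.).
Carrying full precision, 874.18 × 79.48 = 69479.8264 km; 79.48 has 4 s.f., so the result keeps min(4, 4) = 4 s.f.
Rounded to 4 significant figures: 6.948 × 10⁴ km.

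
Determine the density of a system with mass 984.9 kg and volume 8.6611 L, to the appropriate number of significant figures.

1.137 × 10^2 kg/L

density = 984.9 kg ÷ 8.6611 L = 113.715347935… kg/L.
984.9 has 4 significant figures; 8.6611 has 5.
Division/multiplication keeps the fewest: 4 significant figures.
Rounded: 1.137 × 10^2 kg/L.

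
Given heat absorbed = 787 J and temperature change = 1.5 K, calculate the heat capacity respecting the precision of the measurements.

5.2 × 10² J/K

heat capacity = 787 J ÷ 1.5 K = 524.666666667… J/K.
787 has 3 significant figures; 1.5 has 2.
Division/multiplication keeps the fewest: 2 significant figures.
Rounded: 5.2 × 10² J/K.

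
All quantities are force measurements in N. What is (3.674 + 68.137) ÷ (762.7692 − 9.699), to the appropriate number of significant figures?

3.674 + 68.137 = 71.811, limited to 3 d.p. → 5 s.f.; 762.7692 − 9.699 = 753.0702, limited to 3 d.p. → 6 s.f.
Carrying full precision, 71.811 ÷ 753.0702 = 0.0953576439487…; keep min(5, 6) = 5 s.f.
Rounded to 5 significant figures: 0.095358.

0.095358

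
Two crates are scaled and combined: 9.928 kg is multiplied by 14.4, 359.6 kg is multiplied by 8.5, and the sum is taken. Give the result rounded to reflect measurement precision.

9.928 × 14.4 = 142.9632 → 143 kg (3 s.f., last digit at the 10^0 place).
359.6 × 8.5 = 3056.6 → 3.1 × 10^3 kg (2 s.f., last digit at the 10^2 place).
Sum: 3199.5632 kg; keep the coarser place, 10^2.
Result: 3.2 × 10^3 kg.

3.2 × 10^3 kg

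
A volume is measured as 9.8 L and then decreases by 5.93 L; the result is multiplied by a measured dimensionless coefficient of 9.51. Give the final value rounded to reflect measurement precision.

37 L

9.8 L − 5.93 L = 3.87 L; the difference is limited to 1 decimal place (2 s.f.).
Carrying full precision, 3.87 × 9.51 = 36.8037 L; 9.51 has 3 s.f., so the result keeps min(2, 3) = 2 s.f.
Rounded to 2 significant figures: 37 L.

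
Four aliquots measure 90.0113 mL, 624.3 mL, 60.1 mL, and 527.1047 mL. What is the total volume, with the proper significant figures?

90.0113 mL + 624.3 mL + 60.1 mL + 527.1047 mL = 1301.5160 mL.
Addition/subtraction keeps the fewest decimal places: 90.0113 → 4 decimal places, 624.3 → 1 decimal place, 60.1 → 1 decimal place, 527.1047 → 4 decimal places; limit is 1.
Rounded to 1 decimal place: 1.3015 × 10^3 mL.

1.3015 × 10^3 mL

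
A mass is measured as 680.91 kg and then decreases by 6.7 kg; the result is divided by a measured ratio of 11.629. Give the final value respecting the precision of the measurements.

57.98 kg

680.91 kg − 6.7 kg = 674.21 kg; the difference is limited to 1 decimal place (4 s.f.).
Carrying full precision, 674.21 ÷ 11.629 = 57.9766101986… kg; 11.629 has 5 s.f., so the result keeps min(4, 5) = 4 s.f.
Rounded to 4 significant figures: 57.98 kg.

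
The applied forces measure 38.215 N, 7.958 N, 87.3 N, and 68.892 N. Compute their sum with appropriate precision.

38.215 N + 7.958 N + 87.3 N + 68.892 N = 202.365 N.
Addition/subtraction keeps the fewest decimal places: 38.215 → 3 decimal places, 7.958 → 3 decimal places, 87.3 → 1 decimal place, 68.892 → 3 decimal places; limit is 1.
Rounded to 1 decimal place: 202.4 N.

202.4 N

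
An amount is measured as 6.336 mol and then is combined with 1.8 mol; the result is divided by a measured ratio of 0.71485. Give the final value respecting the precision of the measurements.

11 mol

6.336 mol + 1.8 mol = 8.136 mol; the sum is limited to 1 decimal place (2 s.f.).
Carrying full precision, 8.136 ÷ 0.71485 = 11.3814086871… mol; 0.71485 has 5 s.f., so the result keeps min(2, 5) = 2 s.f.
Rounded to 2 significant figures: 11 mol.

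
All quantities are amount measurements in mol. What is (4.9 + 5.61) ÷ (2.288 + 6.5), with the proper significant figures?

4.9 + 5.61 = 10.51, limited to 1 d.p. → 3 s.f.; 2.288 + 6.5 = 8.788, limited to 1 d.p. → 2 s.f.
Carrying full precision, 10.51 ÷ 8.788 = 1.19594902139…; keep min(3, 2) = 2 s.f.
Rounded to 2 significant figures: 1.2.

1.2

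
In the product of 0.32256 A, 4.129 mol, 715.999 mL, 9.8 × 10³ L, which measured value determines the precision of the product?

9.8 × 10³ L

0.32256 A → 5 s.f.; 4.129 mol → 4 s.f.; 715.999 mL → 6 s.f.; 9.8 × 10³ L → 2 s.f.
The fewest is 2 significant figures, from 9.8 × 10³ L.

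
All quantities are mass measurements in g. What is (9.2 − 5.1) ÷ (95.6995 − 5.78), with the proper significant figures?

9.2 − 5.1 = 4.1, limited to 1 d.p. → 2 s.f.; 95.6995 − 5.78 = 89.9195, limited to 2 d.p. → 4 s.f.
Carrying full precision, 4.1 ÷ 89.9195 = 0.0455963389476…; keep min(2, 4) = 2 s.f.
Rounded to 2 significant figures: 0.046.

0.046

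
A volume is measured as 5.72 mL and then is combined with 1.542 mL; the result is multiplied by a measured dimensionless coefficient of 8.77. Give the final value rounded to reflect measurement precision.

63.7 mL

5.72 mL + 1.542 mL = 7.262 mL; the sum is limited to 2 decimal places (3 s.f.).
Carrying full precision, 7.262 × 8.77 = 63.68774 mL; 8.77 has 3 s.f., so the result keeps min(3, 3) = 3 s.f.
Rounded to 3 significant figures: 63.7 mL.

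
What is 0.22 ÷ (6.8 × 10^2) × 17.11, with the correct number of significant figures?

0.22 ÷ (6.8 × 10^2) × 17.11 = 0.00553558823529…
Multiplication/division keeps the fewest significant figures: 0.22 → 2 s.f., 6.8 × 10^2 → 2 s.f., 17.11 → 4 s.f.; limit is 2.
Rounded to 2 significant figures: 5.5 × 10^-3.

5.5 × 10^-3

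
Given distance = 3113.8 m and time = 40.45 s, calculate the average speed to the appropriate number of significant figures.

average speed = 3113.8 m ÷ 40.45 s = 76.978986403… m/s.
3113.8 has 5 significant figures; 40.45 has 4.
Division/multiplication keeps the fewest: 4 significant figures.
Rounded: 76.98 m/s.

76.98 m/s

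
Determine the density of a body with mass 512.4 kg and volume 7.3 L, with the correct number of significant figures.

70. kg/L

density = 512.4 kg ÷ 7.3 L = 70.1917808219… kg/L.
512.4 has 4 significant figures; 7.3 has 2.
Division/multiplication keeps the fewest: 2 significant figures.
Rounded: 70. kg/L.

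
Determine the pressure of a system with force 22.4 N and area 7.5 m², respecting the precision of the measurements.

pressure = 22.4 N ÷ 7.5 m² = 2.98666666667… Pa.
22.4 has 3 significant figures; 7.5 has 2.
Division/multiplication keeps the fewest: 2 significant figures.
Rounded: 3.0 Pa.

3.0 Pa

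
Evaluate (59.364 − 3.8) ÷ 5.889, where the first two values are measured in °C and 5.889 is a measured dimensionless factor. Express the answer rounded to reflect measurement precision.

59.364 °C − 3.8 °C = 55.564 °C; the difference is limited to 1 decimal place (3 s.f.).
Carrying full precision, 55.564 ÷ 5.889 = 9.43521820343… °C; 5.889 has 4 s.f., so the result keeps min(3, 4) = 3 s.f.
Rounded to 3 significant figures: 9.44 °C.

9.44 °C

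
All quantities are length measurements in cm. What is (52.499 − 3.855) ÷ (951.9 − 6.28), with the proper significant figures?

0.05144

52.499 − 3.855 = 48.644, limited to 3 d.p. → 5 s.f.; 951.9 − 6.28 = 945.62, limited to 1 d.p. → 4 s.f.
Carrying full precision, 48.644 ÷ 945.62 = 0.0514413823735…; keep min(5, 4) = 4 s.f.
Rounded to 4 significant figures: 0.05144.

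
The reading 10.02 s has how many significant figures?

10.02: zeros between nonzero digits are significant.

4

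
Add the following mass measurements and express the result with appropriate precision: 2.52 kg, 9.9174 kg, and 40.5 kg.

2.52 kg + 9.9174 kg + 40.5 kg = 52.9374 kg.
Addition/subtraction keeps the fewest decimal places: 2.52 → 2 decimal places, 9.9174 → 4 decimal places, 40.5 → 1 decimal place; limit is 1.
Rounded to 1 decimal place: 52.9 kg.

52.9 kg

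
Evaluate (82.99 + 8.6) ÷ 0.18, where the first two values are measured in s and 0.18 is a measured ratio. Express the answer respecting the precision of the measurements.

82.99 s + 8.6 s = 91.59 s; the sum is limited to 1 decimal place (3 s.f.).
Carrying full precision, 91.59 ÷ 0.18 = 508.833333333… s; 0.18 has 2 s.f., so the result keeps min(3, 2) = 2 s.f.
Rounded to 2 significant figures: 5.1 × 10^2 s.

5.1 × 10^2 s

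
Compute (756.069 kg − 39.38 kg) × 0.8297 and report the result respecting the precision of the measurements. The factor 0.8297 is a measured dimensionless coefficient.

594.6 kg

756.069 kg − 39.38 kg = 716.689 kg; the difference is limited to 2 decimal places (5 s.f.).
Carrying full precision, 716.689 × 0.8297 = 594.6368633 kg; 0.8297 has 4 s.f., so the result keeps min(5, 4) = 4 s.f.
Rounded to 4 significant figures: 594.6 kg.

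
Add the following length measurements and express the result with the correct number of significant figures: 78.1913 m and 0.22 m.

78.41 m

78.1913 m + 0.22 m = 78.4113 m.
Addition/subtraction keeps the fewest decimal places: 78.1913 → 4 decimal places, 0.22 → 2 decimal places; limit is 2.
Rounded to 2 decimal places: 78.41 m.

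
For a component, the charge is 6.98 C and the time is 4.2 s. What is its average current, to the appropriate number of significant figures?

average current = 6.98 C ÷ 4.2 s = 1.6619047619… A.
6.98 has 3 significant figures; 4.2 has 2.
Division/multiplication keeps the fewest: 2 significant figures.
Rounded: 1.7 A.

1.7 A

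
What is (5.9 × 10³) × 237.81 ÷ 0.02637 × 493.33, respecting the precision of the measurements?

2.6 × 10¹⁰

(5.9 × 10³) × 237.81 ÷ 0.02637 × 493.33 = 2.62488040603 × 10^10…
Multiplication/division keeps the fewest significant figures: 5.9 × 10³ → 2 s.f., 237.81 → 5 s.f., 0.02637 → 4 s.f., 493.33 → 5 s.f.; limit is 2.
Rounded to 2 significant figures: 2.6 × 10¹⁰.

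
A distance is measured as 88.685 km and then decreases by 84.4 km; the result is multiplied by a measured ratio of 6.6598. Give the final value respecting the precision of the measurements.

29 km

88.685 km − 84.4 km = 4.285 km; the difference is limited to 1 decimal place (2 s.f.).
Carrying full precision, 4.285 × 6.6598 = 28.537243 km; 6.6598 has 5 s.f., so the result keeps min(2, 5) = 2 s.f.
Rounded to 2 significant figures: 29 km.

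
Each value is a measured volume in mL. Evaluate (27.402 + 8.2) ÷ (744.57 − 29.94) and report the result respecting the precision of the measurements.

0.0498

27.402 + 8.2 = 35.602, limited to 1 d.p. → 3 s.f.; 744.57 − 29.94 = 714.63, limited to 2 d.p. → 5 s.f.
Carrying full precision, 35.602 ÷ 714.63 = 0.0498187873445…; keep min(3, 5) = 3 s.f.
Rounded to 3 significant figures: 0.0498.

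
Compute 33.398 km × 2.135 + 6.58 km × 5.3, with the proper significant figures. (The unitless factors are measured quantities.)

33.398 × 2.135 = 71.30473 → 71.30 km (4 s.f., last digit at the 10^-2 place).
6.58 × 5.3 = 34.874 → 35 km (2 s.f., last digit at the 10^0 place).
Sum: 106.17873 km; keep the coarser place, 10^0.
Result: 106 km.

106 km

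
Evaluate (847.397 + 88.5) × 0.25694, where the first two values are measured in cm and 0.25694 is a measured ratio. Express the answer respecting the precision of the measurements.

240.5 cm

847.397 cm + 88.5 cm = 935.897 cm; the sum is limited to 1 decimal place (4 s.f.).
Carrying full precision, 935.897 × 0.25694 = 240.46937518 cm; 0.25694 has 5 s.f., so the result keeps min(4, 5) = 4 s.f.
Rounded to 4 significant figures: 240.5 cm.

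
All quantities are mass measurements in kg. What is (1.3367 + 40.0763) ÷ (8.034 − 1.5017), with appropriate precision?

1.3367 + 40.0763 = 41.4130, limited to 4 d.p. → 6 s.f.; 8.034 − 1.5017 = 6.5323, limited to 3 d.p. → 4 s.f.
Carrying full precision, 41.4130 ÷ 6.5323 = 6.33972720175…; keep min(6, 4) = 4 s.f.
Rounded to 4 significant figures: 6.340.

6.340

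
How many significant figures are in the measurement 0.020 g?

2

0.020: leading zeros are not significant; trailing zeros after a decimal point are significant.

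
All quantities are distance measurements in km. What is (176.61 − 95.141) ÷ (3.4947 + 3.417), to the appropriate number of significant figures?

11.79

176.61 − 95.141 = 81.469, limited to 2 d.p. → 4 s.f.; 3.4947 + 3.417 = 6.9117, limited to 3 d.p. → 4 s.f.
Carrying full precision, 81.469 ÷ 6.9117 = 11.7871146028…; keep min(4, 4) = 4 s.f.
Rounded to 4 significant figures: 11.79.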